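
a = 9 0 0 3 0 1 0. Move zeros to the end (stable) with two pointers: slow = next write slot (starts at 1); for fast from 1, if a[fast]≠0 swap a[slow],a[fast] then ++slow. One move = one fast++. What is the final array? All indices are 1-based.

[9, 3, 1, 0, 0, 0, 0]

slow=1 fast=1: a[fast]=9≠0 swap→a[1]=9, slow++,fast++
slow=2 fast=2: a[fast]=0, fast++
slow=2 fast=3: a[fast]=0, fast++
slow=2 fast=4: a[fast]=3≠0 swap→a[2]=3, slow++,fast++
slow=3 fast=5: a[fast]=0, fast++
slow=3 fast=6: a[fast]=1≠0 swap→a[3]=1, slow++,fast++
slow=4 fast=7: a[fast]=0, fast++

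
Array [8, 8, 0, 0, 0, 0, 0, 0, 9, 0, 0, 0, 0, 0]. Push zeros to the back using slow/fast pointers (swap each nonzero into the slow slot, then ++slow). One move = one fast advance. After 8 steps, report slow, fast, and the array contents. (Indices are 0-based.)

slow=2, fast=8, a=[8, 8, 0, 0, 0, 0, 0, 0, 9, 0, 0, 0, 0, 0]

(s=0,f=0) a[fast]=8≠0 swap→a[0]=8 → slow++,fast++
(s=1,f=1) a[fast]=8≠0 swap→a[1]=8 → slow++,fast++
(s=2,f=2) a[fast]=0 → fast++
(s=2,f=3) a[fast]=0 → fast++
(s=2,f=4) a[fast]=0 → fast++
(s=2,f=5) a[fast]=0 → fast++
(s=2,f=6) a[fast]=0 → fast++
(s=2,f=7) a[fast]=0 → fast++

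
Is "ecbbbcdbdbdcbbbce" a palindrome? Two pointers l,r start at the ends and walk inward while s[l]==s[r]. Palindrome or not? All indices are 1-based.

palindrome

[1,17] 'e'=='e' → l++,r--
[2,16] 'c'=='c' → l++,r--
[3,15] 'b'=='b' → l++,r--
[4,14] 'b'=='b' → l++,r--
[5,13] 'b'=='b' → l++,r--
[6,12] 'c'=='c' → l++,r--
[7,11] 'd'=='d' → l++,r--
[8,10] 'b'=='b' → l++,r--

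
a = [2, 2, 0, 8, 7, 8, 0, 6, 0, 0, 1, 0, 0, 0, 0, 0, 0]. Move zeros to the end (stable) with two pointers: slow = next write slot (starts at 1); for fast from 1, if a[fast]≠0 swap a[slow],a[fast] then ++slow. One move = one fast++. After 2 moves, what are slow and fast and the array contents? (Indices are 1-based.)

slow=3, fast=3, a=[2, 2, 0, 8, 7, 8, 0, 6, 0, 0, 1, 0, 0, 0, 0, 0, 0]

(s=1,f=1) a[fast]=2≠0 swap→a[1]=2 → slow++,fast++
(s=2,f=2) a[fast]=2≠0 swap→a[2]=2 → slow++,fast++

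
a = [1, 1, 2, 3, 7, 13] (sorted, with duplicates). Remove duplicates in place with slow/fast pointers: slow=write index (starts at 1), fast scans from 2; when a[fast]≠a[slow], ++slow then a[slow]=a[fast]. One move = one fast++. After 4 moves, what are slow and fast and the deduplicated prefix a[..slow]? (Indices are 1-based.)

slow=1 fast=2: a[fast]=1=a[slow] dup, fast++
slow=1 fast=3: a[fast]=2≠a[slow]=1 write a[2]=2, slow++,fast++
slow=2 fast=4: a[fast]=3≠a[slow]=2 write a[3]=3, slow++,fast++
slow=3 fast=5: a[fast]=7≠a[slow]=3 write a[4]=7, slow++,fast++

slow=4, fast=6, prefix=[1, 2, 3, 7]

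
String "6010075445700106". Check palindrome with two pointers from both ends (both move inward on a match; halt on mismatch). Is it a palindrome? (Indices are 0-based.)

l=0 r=15: '6'=='6', l++,r--
l=1 r=14: '0'=='0', l++,r--
l=2 r=13: '1'=='1', l++,r--
l=3 r=12: '0'=='0', l++,r--
l=4 r=11: '0'=='0', l++,r--
l=5 r=10: '7'=='7', l++,r--
l=6 r=9: '5'=='5', l++,r--
l=7 r=8: '4'=='4', l++,r--

palindrome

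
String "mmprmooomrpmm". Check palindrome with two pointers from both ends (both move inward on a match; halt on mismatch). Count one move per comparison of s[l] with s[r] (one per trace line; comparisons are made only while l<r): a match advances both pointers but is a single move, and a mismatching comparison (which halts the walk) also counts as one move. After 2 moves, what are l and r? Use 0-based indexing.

l=2, r=10

[0,12] 'm'=='m' → l++,r--
[1,11] 'm'=='m' → l++,r--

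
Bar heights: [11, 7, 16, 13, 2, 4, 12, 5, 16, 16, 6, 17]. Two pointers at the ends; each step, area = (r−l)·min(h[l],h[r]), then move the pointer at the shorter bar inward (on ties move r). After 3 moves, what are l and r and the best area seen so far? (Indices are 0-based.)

[0,11] min(11,17)*11=121 best=121 * → l++
[1,11] min(7,17)*10=70 best=121 → l++
[2,11] min(16,17)*9=144 best=144 * → l++

l=3, r=11, best area=144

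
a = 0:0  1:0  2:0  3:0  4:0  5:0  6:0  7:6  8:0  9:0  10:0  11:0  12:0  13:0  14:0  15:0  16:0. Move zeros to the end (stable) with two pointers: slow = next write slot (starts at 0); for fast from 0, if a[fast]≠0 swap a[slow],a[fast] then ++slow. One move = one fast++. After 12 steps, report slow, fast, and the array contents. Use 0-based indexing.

slow=0 fast=0: a[fast]=0, fast++
slow=0 fast=1: a[fast]=0, fast++
slow=0 fast=2: a[fast]=0, fast++
slow=0 fast=3: a[fast]=0, fast++
slow=0 fast=4: a[fast]=0, fast++
slow=0 fast=5: a[fast]=0, fast++
slow=0 fast=6: a[fast]=0, fast++
slow=0 fast=7: a[fast]=6≠0 swap→a[0]=6, slow++,fast++
slow=1 fast=8: a[fast]=0, fast++
slow=1 fast=9: a[fast]=0, fast++
slow=1 fast=10: a[fast]=0, fast++
slow=1 fast=11: a[fast]=0, fast++

slow=1, fast=12, a=[6, 0, 0, 0, 0, 0, 0, 0, 0, 0, 0, 0, 0, 0, 0, 0, 0]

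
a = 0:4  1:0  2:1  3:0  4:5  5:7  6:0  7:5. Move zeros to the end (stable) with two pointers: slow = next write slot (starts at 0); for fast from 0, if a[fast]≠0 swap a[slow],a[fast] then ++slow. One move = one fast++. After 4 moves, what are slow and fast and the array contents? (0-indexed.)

slow=0 fast=0: a[fast]=4≠0 swap→a[0]=4, slow++,fast++
slow=1 fast=1: a[fast]=0, fast++
slow=1 fast=2: a[fast]=1≠0 swap→a[1]=1, slow++,fast++
slow=2 fast=3: a[fast]=0, fast++

slow=2, fast=4, a=[4, 1, 0, 0, 5, 7, 0, 5]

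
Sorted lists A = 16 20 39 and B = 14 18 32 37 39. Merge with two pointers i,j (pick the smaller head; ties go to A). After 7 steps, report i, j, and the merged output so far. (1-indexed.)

i=4, j=5, merged so far=[14, 16, 18, 20, 32, 37, 39]

i=1 j=1: A[i]=16>B[j]=14 take 14, j++
i=1 j=2: A[i]=16<=B[j]=18 take 16, i++
i=2 j=2: A[i]=20>B[j]=18 take 18, j++
i=2 j=3: A[i]=20<=B[j]=32 take 20, i++
i=3 j=3: A[i]=39>B[j]=32 take 32, j++
i=3 j=4: A[i]=39>B[j]=37 take 37, j++
i=3 j=5: A[i]=39<=B[j]=39 take 39, i++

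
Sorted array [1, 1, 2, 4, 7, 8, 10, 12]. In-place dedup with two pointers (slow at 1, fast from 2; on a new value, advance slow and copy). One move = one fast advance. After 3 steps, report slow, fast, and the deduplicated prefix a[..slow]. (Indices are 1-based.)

(s=1,f=2) a[fast]=1=a[slow] dup → fast++
(s=1,f=3) a[fast]=2≠a[slow]=1 write a[2]=2 → slow++,fast++
(s=2,f=4) a[fast]=4≠a[slow]=2 write a[3]=4 → slow++,fast++

slow=3, fast=5, prefix=[1, 2, 4]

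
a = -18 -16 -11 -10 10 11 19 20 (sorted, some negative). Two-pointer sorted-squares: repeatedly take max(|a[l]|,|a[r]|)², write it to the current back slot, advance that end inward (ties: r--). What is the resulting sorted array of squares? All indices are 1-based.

[100, 100, 121, 121, 256, 324, 361, 400]

[1,8] |-18|<=|20| out[8]=400 → r--
[1,7] |-18|<=|19| out[7]=361 → r--
[1,6] |-18|>|11| out[6]=324 → l++
[2,6] |-16|>|11| out[5]=256 → l++
[3,6] |-11|<=|11| out[4]=121 → r--
[3,5] |-11|>|10| out[3]=121 → l++
[4,5] |-10|<=|10| out[2]=100 → r--
[4,4] |-10|<=|-10| out[1]=100 → r--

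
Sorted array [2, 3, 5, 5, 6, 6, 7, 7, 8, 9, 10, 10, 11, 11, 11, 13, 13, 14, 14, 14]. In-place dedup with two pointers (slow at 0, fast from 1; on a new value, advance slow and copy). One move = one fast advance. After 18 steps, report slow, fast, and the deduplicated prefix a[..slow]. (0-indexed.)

slow=10, fast=19, prefix=[2, 3, 5, 6, 7, 8, 9, 10, 11, 13, 14]

(s=0,f=1) a[fast]=3≠a[slow]=2 write a[1]=3 → slow++,fast++
(s=1,f=2) a[fast]=5≠a[slow]=3 write a[2]=5 → slow++,fast++
(s=2,f=3) a[fast]=5=a[slow] dup → fast++
(s=2,f=4) a[fast]=6≠a[slow]=5 write a[3]=6 → slow++,fast++
(s=3,f=5) a[fast]=6=a[slow] dup → fast++
(s=3,f=6) a[fast]=7≠a[slow]=6 write a[4]=7 → slow++,fast++
(s=4,f=7) a[fast]=7=a[slow] dup → fast++
(s=4,f=8) a[fast]=8≠a[slow]=7 write a[5]=8 → slow++,fast++
(s=5,f=9) a[fast]=9≠a[slow]=8 write a[6]=9 → slow++,fast++
(s=6,f=10) a[fast]=10≠a[slow]=9 write a[7]=10 → slow++,fast++
(s=7,f=11) a[fast]=10=a[slow] dup → fast++
(s=7,f=12) a[fast]=11≠a[slow]=10 write a[8]=11 → slow++,fast++
(s=8,f=13) a[fast]=11=a[slow] dup → fast++
(s=8,f=14) a[fast]=11=a[slow] dup → fast++
(s=8,f=15) a[fast]=13≠a[slow]=11 write a[9]=13 → slow++,fast++
(s=9,f=16) a[fast]=13=a[slow] dup → fast++
(s=9,f=17) a[fast]=14≠a[slow]=13 write a[10]=14 → slow++,fast++
(s=10,f=18) a[fast]=14=a[slow] dup → fast++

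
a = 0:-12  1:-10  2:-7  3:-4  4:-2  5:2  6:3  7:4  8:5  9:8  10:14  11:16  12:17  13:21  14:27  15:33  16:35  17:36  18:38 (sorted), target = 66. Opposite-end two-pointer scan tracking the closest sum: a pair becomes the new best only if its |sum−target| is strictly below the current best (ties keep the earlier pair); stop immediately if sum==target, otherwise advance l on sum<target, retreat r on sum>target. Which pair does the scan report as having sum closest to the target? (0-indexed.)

l=0 r=18: -12+38=26 d=40 *, l++
l=1 r=18: -10+38=28 d=38 *, l++
l=2 r=18: -7+38=31 d=35 *, l++
l=3 r=18: -4+38=34 d=32 *, l++
l=4 r=18: -2+38=36 d=30 *, l++
l=5 r=18: 2+38=40 d=26 *, l++
l=6 r=18: 3+38=41 d=25 *, l++
l=7 r=18: 4+38=42 d=24 *, l++
l=8 r=18: 5+38=43 d=23 *, l++
l=9 r=18: 8+38=46 d=20 *, l++
l=10 r=18: 14+38=52 d=14 *, l++
l=11 r=18: 16+38=54 d=12 *, l++
l=12 r=18: 17+38=55 d=11 *, l++
l=13 r=18: 21+38=59 d=7 *, l++
l=14 r=18: 27+38=65 d=1 *, l++
l=15 r=18: 33+38=71 d=5, r--
l=15 r=17: 33+36=69 d=3, r--
l=15 r=16: 33+35=68 d=2, r--

pair (27, 38) with sum 65 (|Δ|=1)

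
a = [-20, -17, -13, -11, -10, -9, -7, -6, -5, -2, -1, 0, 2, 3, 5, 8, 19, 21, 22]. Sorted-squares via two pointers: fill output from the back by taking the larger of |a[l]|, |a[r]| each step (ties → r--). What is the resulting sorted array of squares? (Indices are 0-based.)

[0, 1, 4, 4, 9, 25, 25, 36, 49, 64, 81, 100, 121, 169, 289, 361, 400, 441, 484]

l=0 r=18: |-20|<=|22| out[18]=484, r--
l=0 r=17: |-20|<=|21| out[17]=441, r--
l=0 r=16: |-20|>|19| out[16]=400, l++
l=1 r=16: |-17|<=|19| out[15]=361, r--
l=1 r=15: |-17|>|8| out[14]=289, l++
l=2 r=15: |-13|>|8| out[13]=169, l++
l=3 r=15: |-11|>|8| out[12]=121, l++
l=4 r=15: |-10|>|8| out[11]=100, l++
l=5 r=15: |-9|>|8| out[10]=81, l++
l=6 r=15: |-7|<=|8| out[9]=64, r--
l=6 r=14: |-7|>|5| out[8]=49, l++
l=7 r=14: |-6|>|5| out[7]=36, l++
l=8 r=14: |-5|<=|5| out[6]=25, r--
l=8 r=13: |-5|>|3| out[5]=25, l++
l=9 r=13: |-2|<=|3| out[4]=9, r--
l=9 r=12: |-2|<=|2| out[3]=4, r--
l=9 r=11: |-2|>|0| out[2]=4, l++
l=10 r=11: |-1|>|0| out[1]=1, l++
l=11 r=11: |0|<=|0| out[0]=0, r--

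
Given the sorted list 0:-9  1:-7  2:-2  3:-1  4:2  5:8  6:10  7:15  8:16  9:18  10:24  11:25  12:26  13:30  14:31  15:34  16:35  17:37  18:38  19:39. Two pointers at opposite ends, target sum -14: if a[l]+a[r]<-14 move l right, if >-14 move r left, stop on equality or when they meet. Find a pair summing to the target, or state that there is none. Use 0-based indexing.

no pair

[0,19] -9+39=30 >-14 → r--
[0,18] -9+38=29 >-14 → r--
[0,17] -9+37=28 >-14 → r--
[0,16] -9+35=26 >-14 → r--
[0,15] -9+34=25 >-14 → r--
[0,14] -9+31=22 >-14 → r--
[0,13] -9+30=21 >-14 → r--
[0,12] -9+26=17 >-14 → r--
[0,11] -9+25=16 >-14 → r--
[0,10] -9+24=15 >-14 → r--
[0,9] -9+18=9 >-14 → r--
[0,8] -9+16=7 >-14 → r--
[0,7] -9+15=6 >-14 → r--
[0,6] -9+10=1 >-14 → r--
[0,5] -9+8=-1 >-14 → r--
[0,4] -9+2=-7 >-14 → r--
[0,3] -9+-1=-10 >-14 → r--
[0,2] -9+-2=-11 >-14 → r--
[0,1] -9+-7=-16 <-14 → l++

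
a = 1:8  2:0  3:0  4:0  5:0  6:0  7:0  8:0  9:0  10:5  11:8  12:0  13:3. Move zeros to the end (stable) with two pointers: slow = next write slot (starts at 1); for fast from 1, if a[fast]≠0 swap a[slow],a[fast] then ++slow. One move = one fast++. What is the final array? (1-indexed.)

[8, 5, 8, 3, 0, 0, 0, 0, 0, 0, 0, 0, 0]

(s=1,f=1) a[fast]=8≠0 swap→a[1]=8 → slow++,fast++
(s=2,f=2) a[fast]=0 → fast++
(s=2,f=3) a[fast]=0 → fast++
(s=2,f=4) a[fast]=0 → fast++
(s=2,f=5) a[fast]=0 → fast++
(s=2,f=6) a[fast]=0 → fast++
(s=2,f=7) a[fast]=0 → fast++
(s=2,f=8) a[fast]=0 → fast++
(s=2,f=9) a[fast]=0 → fast++
(s=2,f=10) a[fast]=5≠0 swap→a[2]=5 → slow++,fast++
(s=3,f=11) a[fast]=8≠0 swap→a[3]=8 → slow++,fast++
(s=4,f=12) a[fast]=0 → fast++
(s=4,f=13) a[fast]=3≠0 swap→a[4]=3 → slow++,fast++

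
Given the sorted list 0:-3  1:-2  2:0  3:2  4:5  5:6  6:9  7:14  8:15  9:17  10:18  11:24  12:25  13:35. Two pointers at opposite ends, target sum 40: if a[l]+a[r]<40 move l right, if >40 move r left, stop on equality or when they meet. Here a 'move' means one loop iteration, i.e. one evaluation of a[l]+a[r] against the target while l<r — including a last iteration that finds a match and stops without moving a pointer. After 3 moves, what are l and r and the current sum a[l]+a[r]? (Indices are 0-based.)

l=0 r=13: -3+35=32 <40, l++
l=1 r=13: -2+35=33 <40, l++
l=2 r=13: 0+35=35 <40, l++

l=3, r=13, sum=37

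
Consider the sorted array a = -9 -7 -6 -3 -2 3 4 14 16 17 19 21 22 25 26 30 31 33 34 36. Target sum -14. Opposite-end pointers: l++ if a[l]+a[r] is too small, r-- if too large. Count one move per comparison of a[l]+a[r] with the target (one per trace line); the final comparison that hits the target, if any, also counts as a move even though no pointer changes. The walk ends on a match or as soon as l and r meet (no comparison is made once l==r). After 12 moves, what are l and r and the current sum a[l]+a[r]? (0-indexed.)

l=0, r=7, sum=5

[0,19] -9+36=27 >-14 → r--
[0,18] -9+34=25 >-14 → r--
[0,17] -9+33=24 >-14 → r--
[0,16] -9+31=22 >-14 → r--
[0,15] -9+30=21 >-14 → r--
[0,14] -9+26=17 >-14 → r--
[0,13] -9+25=16 >-14 → r--
[0,12] -9+22=13 >-14 → r--
[0,11] -9+21=12 >-14 → r--
[0,10] -9+19=10 >-14 → r--
[0,9] -9+17=8 >-14 → r--
[0,8] -9+16=7 >-14 → r--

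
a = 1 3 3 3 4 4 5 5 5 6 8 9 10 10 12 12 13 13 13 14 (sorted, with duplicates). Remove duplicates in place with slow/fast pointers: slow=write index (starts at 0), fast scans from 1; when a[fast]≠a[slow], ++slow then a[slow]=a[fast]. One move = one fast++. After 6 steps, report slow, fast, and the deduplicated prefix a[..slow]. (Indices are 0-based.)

slow=3, fast=7, prefix=[1, 3, 4, 5]

(s=0,f=1) a[fast]=3≠a[slow]=1 write a[1]=3 → slow++,fast++
(s=1,f=2) a[fast]=3=a[slow] dup → fast++
(s=1,f=3) a[fast]=3=a[slow] dup → fast++
(s=1,f=4) a[fast]=4≠a[slow]=3 write a[2]=4 → slow++,fast++
(s=2,f=5) a[fast]=4=a[slow] dup → fast++
(s=2,f=6) a[fast]=5≠a[slow]=4 write a[3]=5 → slow++,fast++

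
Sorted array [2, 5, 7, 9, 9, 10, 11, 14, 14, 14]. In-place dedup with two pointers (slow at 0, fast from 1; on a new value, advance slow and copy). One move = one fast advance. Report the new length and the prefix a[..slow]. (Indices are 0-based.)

length 7; prefix = [2, 5, 7, 9, 10, 11, 14]

(s=0,f=1) a[fast]=5≠a[slow]=2 write a[1]=5 → slow++,fast++
(s=1,f=2) a[fast]=7≠a[slow]=5 write a[2]=7 → slow++,fast++
(s=2,f=3) a[fast]=9≠a[slow]=7 write a[3]=9 → slow++,fast++
(s=3,f=4) a[fast]=9=a[slow] dup → fast++
(s=3,f=5) a[fast]=10≠a[slow]=9 write a[4]=10 → slow++,fast++
(s=4,f=6) a[fast]=11≠a[slow]=10 write a[5]=11 → slow++,fast++
(s=5,f=7) a[fast]=14≠a[slow]=11 write a[6]=14 → slow++,fast++
(s=6,f=8) a[fast]=14=a[slow] dup → fast++
(s=6,f=9) a[fast]=14=a[slow] dup → fast++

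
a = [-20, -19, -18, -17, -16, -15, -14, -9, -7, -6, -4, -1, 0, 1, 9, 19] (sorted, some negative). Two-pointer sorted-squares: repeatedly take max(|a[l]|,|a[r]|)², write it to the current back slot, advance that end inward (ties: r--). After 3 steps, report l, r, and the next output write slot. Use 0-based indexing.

l=2, r=14, next write slot=12

l=0 r=15: |-20|>|19| out[15]=400, l++
l=1 r=15: |-19|<=|19| out[14]=361, r--
l=1 r=14: |-19|>|9| out[13]=361, l++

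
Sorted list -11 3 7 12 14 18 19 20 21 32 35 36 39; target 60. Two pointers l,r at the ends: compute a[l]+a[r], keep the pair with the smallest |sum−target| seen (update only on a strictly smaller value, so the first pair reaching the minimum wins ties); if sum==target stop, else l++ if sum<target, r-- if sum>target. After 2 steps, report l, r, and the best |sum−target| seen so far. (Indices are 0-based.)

[0,12] -11+39=28 d=32 * → l++
[1,12] 3+39=42 d=18 * → l++

l=2, r=12, best |Δ|=18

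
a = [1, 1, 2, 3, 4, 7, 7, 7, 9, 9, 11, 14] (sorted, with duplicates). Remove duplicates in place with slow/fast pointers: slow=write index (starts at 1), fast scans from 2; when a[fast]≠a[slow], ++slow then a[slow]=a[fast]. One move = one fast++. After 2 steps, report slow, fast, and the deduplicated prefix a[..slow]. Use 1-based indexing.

slow=2, fast=4, prefix=[1, 2]

(s=1,f=2) a[fast]=1=a[slow] dup → fast++
(s=1,f=3) a[fast]=2≠a[slow]=1 write a[2]=2 → slow++,fast++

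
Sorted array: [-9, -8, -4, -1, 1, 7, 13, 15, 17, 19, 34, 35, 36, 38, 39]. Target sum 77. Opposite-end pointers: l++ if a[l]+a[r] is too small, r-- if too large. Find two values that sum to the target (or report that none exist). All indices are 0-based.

[0,14] -9+39=30 <77 → l++
[1,14] -8+39=31 <77 → l++
[2,14] -4+39=35 <77 → l++
[3,14] -1+39=38 <77 → l++
[4,14] 1+39=40 <77 → l++
[5,14] 7+39=46 <77 → l++
[6,14] 13+39=52 <77 → l++
[7,14] 15+39=54 <77 → l++
[8,14] 17+39=56 <77 → l++
[9,14] 19+39=58 <77 → l++
[10,14] 34+39=73 <77 → l++
[11,14] 35+39=74 <77 → l++
[12,14] 36+39=75 <77 → l++
[13,14] 38+39=77 → found

(38, 39)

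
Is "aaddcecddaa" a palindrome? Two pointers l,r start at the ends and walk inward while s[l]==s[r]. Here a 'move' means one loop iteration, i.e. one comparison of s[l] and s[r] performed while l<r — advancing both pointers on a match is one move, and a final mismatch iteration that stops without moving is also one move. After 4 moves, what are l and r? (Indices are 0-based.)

l=0 r=10: 'a'=='a', l++,r--
l=1 r=9: 'a'=='a', l++,r--
l=2 r=8: 'd'=='d', l++,r--
l=3 r=7: 'd'=='d', l++,r--

l=4, r=6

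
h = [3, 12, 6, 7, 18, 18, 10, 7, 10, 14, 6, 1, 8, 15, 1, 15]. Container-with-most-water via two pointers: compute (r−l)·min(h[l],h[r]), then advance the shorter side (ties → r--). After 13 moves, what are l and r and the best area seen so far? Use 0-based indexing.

l=4, r=6, best area=168

l=0 r=15: min(3,15)*15=45 best=45 *, l++
l=1 r=15: min(12,15)*14=168 best=168 *, l++
l=2 r=15: min(6,15)*13=78 best=168, l++
l=3 r=15: min(7,15)*12=84 best=168, l++
l=4 r=15: min(18,15)*11=165 best=168, r--
l=4 r=14: min(18,1)*10=10 best=168, r--
l=4 r=13: min(18,15)*9=135 best=168, r--
l=4 r=12: min(18,8)*8=64 best=168, r--
l=4 r=11: min(18,1)*7=7 best=168, r--
l=4 r=10: min(18,6)*6=36 best=168, r--
l=4 r=9: min(18,14)*5=70 best=168, r--
l=4 r=8: min(18,10)*4=40 best=168, r--
l=4 r=7: min(18,7)*3=21 best=168, r--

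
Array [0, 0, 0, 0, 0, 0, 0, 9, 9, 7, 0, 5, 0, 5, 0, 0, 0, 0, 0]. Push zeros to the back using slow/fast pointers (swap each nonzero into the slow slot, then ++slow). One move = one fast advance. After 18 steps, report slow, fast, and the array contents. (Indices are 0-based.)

(s=0,f=0) a[fast]=0 → fast++
(s=0,f=1) a[fast]=0 → fast++
(s=0,f=2) a[fast]=0 → fast++
(s=0,f=3) a[fast]=0 → fast++
(s=0,f=4) a[fast]=0 → fast++
(s=0,f=5) a[fast]=0 → fast++
(s=0,f=6) a[fast]=0 → fast++
(s=0,f=7) a[fast]=9≠0 swap→a[0]=9 → slow++,fast++
(s=1,f=8) a[fast]=9≠0 swap→a[1]=9 → slow++,fast++
(s=2,f=9) a[fast]=7≠0 swap→a[2]=7 → slow++,fast++
(s=3,f=10) a[fast]=0 → fast++
(s=3,f=11) a[fast]=5≠0 swap→a[3]=5 → slow++,fast++
(s=4,f=12) a[fast]=0 → fast++
(s=4,f=13) a[fast]=5≠0 swap→a[4]=5 → slow++,fast++
(s=5,f=14) a[fast]=0 → fast++
(s=5,f=15) a[fast]=0 → fast++
(s=5,f=16) a[fast]=0 → fast++
(s=5,f=17) a[fast]=0 → fast++

slow=5, fast=18, a=[9, 9, 7, 5, 5, 0, 0, 0, 0, 0, 0, 0, 0, 0, 0, 0, 0, 0, 0]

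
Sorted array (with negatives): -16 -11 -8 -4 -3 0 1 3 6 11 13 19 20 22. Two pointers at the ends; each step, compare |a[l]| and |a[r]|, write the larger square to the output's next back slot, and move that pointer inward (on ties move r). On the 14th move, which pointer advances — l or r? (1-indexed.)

l=1 r=14: |-16|<=|22| out[14]=484, r--
l=1 r=13: |-16|<=|20| out[13]=400, r--
l=1 r=12: |-16|<=|19| out[12]=361, r--
l=1 r=11: |-16|>|13| out[11]=256, l++
l=2 r=11: |-11|<=|13| out[10]=169, r--
l=2 r=10: |-11|<=|11| out[9]=121, r--
l=2 r=9: |-11|>|6| out[8]=121, l++
l=3 r=9: |-8|>|6| out[7]=64, l++
l=4 r=9: |-4|<=|6| out[6]=36, r--
l=4 r=8: |-4|>|3| out[5]=16, l++
l=5 r=8: |-3|<=|3| out[4]=9, r--
l=5 r=7: |-3|>|1| out[3]=9, l++
l=6 r=7: |0|<=|1| out[2]=1, r--
l=6 r=6: |0|<=|0| out[1]=0, r--

r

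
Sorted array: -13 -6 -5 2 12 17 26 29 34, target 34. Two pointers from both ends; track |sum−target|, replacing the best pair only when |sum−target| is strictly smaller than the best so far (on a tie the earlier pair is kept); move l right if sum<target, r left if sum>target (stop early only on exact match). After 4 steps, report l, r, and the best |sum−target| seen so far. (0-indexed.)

l=0 r=8: -13+34=21 d=13 *, l++
l=1 r=8: -6+34=28 d=6 *, l++
l=2 r=8: -5+34=29 d=5 *, l++
l=3 r=8: 2+34=36 d=2 *, r--

l=3, r=7, best |Δ|=2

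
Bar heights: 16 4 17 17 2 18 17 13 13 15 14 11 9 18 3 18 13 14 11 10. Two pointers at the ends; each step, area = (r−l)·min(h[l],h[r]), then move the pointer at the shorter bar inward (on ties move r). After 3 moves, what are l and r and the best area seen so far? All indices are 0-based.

[0,19] min(16,10)*19=190 best=190 * → r--
[0,18] min(16,11)*18=198 best=198 * → r--
[0,17] min(16,14)*17=238 best=238 * → r--

l=0, r=16, best area=238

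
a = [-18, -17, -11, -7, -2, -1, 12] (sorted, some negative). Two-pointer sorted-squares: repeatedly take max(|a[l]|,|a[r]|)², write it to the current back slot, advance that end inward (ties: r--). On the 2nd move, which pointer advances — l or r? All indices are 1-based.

[1,7] |-18|>|12| out[7]=324 → l++
[2,7] |-17|>|12| out[6]=289 → l++

l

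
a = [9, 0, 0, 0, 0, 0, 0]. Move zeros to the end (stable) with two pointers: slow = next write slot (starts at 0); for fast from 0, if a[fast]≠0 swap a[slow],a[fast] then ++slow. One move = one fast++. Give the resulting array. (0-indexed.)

slow=0 fast=0: a[fast]=9≠0 swap→a[0]=9, slow++,fast++
slow=1 fast=1: a[fast]=0, fast++
slow=1 fast=2: a[fast]=0, fast++
slow=1 fast=3: a[fast]=0, fast++
slow=1 fast=4: a[fast]=0, fast++
slow=1 fast=5: a[fast]=0, fast++
slow=1 fast=6: a[fast]=0, fast++

[9, 0, 0, 0, 0, 0, 0]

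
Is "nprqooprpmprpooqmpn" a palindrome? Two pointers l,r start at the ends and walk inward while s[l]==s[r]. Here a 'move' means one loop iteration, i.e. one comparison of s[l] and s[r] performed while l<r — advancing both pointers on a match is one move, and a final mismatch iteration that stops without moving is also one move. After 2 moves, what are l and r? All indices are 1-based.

l=3, r=17

[1,19] 'n'=='n' → l++,r--
[2,18] 'p'=='p' → l++,r--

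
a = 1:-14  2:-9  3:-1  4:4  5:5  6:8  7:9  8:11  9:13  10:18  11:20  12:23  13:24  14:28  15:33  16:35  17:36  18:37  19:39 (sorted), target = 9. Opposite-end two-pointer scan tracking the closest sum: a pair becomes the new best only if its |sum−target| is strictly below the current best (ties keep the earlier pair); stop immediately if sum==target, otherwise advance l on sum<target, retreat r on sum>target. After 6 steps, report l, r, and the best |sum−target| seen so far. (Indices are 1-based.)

l=1 r=19: -14+39=25 d=16 *, r--
l=1 r=18: -14+37=23 d=14 *, r--
l=1 r=17: -14+36=22 d=13 *, r--
l=1 r=16: -14+35=21 d=12 *, r--
l=1 r=15: -14+33=19 d=10 *, r--
l=1 r=14: -14+28=14 d=5 *, r--

l=1, r=13, best |Δ|=5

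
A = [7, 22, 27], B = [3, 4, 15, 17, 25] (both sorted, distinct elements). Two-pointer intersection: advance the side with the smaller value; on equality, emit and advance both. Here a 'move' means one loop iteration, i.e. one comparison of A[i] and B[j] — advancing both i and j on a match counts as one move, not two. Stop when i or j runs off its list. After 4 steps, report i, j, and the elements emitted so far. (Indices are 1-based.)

i=2, j=4, emitted=[]

[i=1,j=1] 7>3 → j++
[i=1,j=2] 7>4 → j++
[i=1,j=3] 7<15 → i++
[i=2,j=3] 22>15 → j++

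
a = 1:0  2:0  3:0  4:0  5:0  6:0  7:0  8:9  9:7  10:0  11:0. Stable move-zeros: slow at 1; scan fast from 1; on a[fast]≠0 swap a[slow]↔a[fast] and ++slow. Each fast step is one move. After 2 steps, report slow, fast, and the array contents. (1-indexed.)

(s=1,f=1) a[fast]=0 → fast++
(s=1,f=2) a[fast]=0 → fast++

slow=1, fast=3, a=[0, 0, 0, 0, 0, 0, 0, 9, 7, 0, 0]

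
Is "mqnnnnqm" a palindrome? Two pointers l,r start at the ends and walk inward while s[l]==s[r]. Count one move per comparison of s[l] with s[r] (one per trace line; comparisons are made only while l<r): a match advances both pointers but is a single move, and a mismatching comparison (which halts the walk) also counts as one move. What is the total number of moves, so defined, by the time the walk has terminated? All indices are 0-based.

l=0 r=7: 'm'=='m', l++,r--
l=1 r=6: 'q'=='q', l++,r--
l=2 r=5: 'n'=='n', l++,r--
l=3 r=4: 'n'=='n', l++,r--

4 moves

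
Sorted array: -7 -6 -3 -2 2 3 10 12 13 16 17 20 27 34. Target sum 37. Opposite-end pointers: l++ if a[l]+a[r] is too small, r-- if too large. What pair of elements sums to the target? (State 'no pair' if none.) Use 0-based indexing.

[0,13] -7+34=27 <37 → l++
[1,13] -6+34=28 <37 → l++
[2,13] -3+34=31 <37 → l++
[3,13] -2+34=32 <37 → l++
[4,13] 2+34=36 <37 → l++
[5,13] 3+34=37 → found

(3, 34)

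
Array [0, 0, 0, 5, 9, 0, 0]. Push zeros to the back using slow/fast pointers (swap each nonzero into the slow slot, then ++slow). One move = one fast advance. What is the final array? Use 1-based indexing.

[5, 9, 0, 0, 0, 0, 0]

(s=1,f=1) a[fast]=0 → fast++
(s=1,f=2) a[fast]=0 → fast++
(s=1,f=3) a[fast]=0 → fast++
(s=1,f=4) a[fast]=5≠0 swap→a[1]=5 → slow++,fast++
(s=2,f=5) a[fast]=9≠0 swap→a[2]=9 → slow++,fast++
(s=3,f=6) a[fast]=0 → fast++
(s=3,f=7) a[fast]=0 → fast++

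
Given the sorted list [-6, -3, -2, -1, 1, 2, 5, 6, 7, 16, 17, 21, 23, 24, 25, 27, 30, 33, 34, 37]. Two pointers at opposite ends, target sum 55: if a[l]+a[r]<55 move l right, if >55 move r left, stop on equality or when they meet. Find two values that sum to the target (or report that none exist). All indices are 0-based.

l=0 r=19: -6+37=31 <55, l++
l=1 r=19: -3+37=34 <55, l++
l=2 r=19: -2+37=35 <55, l++
l=3 r=19: -1+37=36 <55, l++
l=4 r=19: 1+37=38 <55, l++
l=5 r=19: 2+37=39 <55, l++
l=6 r=19: 5+37=42 <55, l++
l=7 r=19: 6+37=43 <55, l++
l=8 r=19: 7+37=44 <55, l++
l=9 r=19: 16+37=53 <55, l++
l=10 r=19: 17+37=54 <55, l++
l=11 r=19: 21+37=58 >55, r--
l=11 r=18: 21+34=55, found

(21, 34)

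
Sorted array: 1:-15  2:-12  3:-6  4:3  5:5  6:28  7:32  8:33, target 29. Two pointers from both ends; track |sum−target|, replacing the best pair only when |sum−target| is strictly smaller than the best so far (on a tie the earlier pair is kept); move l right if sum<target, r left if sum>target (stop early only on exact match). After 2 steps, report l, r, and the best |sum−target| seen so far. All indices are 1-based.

l=3, r=8, best |Δ|=8

[1,8] -15+33=18 d=11 * → l++
[2,8] -12+33=21 d=8 * → l++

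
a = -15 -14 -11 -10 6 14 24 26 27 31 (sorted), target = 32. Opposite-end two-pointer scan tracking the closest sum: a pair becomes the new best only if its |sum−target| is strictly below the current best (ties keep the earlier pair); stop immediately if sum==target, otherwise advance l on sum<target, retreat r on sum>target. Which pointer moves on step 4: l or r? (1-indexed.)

[1,10] -15+31=16 d=16 * → l++
[2,10] -14+31=17 d=15 * → l++
[3,10] -11+31=20 d=12 * → l++
[4,10] -10+31=21 d=11 * → l++

l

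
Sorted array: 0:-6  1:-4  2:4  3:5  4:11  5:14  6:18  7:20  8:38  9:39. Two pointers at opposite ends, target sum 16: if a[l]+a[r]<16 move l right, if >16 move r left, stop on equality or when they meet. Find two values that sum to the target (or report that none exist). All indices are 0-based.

[0,9] -6+39=33 >16 → r--
[0,8] -6+38=32 >16 → r--
[0,7] -6+20=14 <16 → l++
[1,7] -4+20=16 → found

(-4, 20)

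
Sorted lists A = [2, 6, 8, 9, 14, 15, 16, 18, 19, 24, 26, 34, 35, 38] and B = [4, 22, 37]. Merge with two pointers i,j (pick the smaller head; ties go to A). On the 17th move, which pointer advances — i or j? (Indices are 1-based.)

i=1 j=1: A[i]=2<=B[j]=4 take 2, i++
i=2 j=1: A[i]=6>B[j]=4 take 4, j++
i=2 j=2: A[i]=6<=B[j]=22 take 6, i++
i=3 j=2: A[i]=8<=B[j]=22 take 8, i++
i=4 j=2: A[i]=9<=B[j]=22 take 9, i++
i=5 j=2: A[i]=14<=B[j]=22 take 14, i++
i=6 j=2: A[i]=15<=B[j]=22 take 15, i++
i=7 j=2: A[i]=16<=B[j]=22 take 16, i++
i=8 j=2: A[i]=18<=B[j]=22 take 18, i++
i=9 j=2: A[i]=19<=B[j]=22 take 19, i++
i=10 j=2: A[i]=24>B[j]=22 take 22, j++
i=10 j=3: A[i]=24<=B[j]=37 take 24, i++
i=11 j=3: A[i]=26<=B[j]=37 take 26, i++
i=12 j=3: A[i]=34<=B[j]=37 take 34, i++
i=13 j=3: A[i]=35<=B[j]=37 take 35, i++
i=14 j=3: A[i]=38>B[j]=37 take 37, j++
i=14 j=4: B done, take A[i]=38, i++

i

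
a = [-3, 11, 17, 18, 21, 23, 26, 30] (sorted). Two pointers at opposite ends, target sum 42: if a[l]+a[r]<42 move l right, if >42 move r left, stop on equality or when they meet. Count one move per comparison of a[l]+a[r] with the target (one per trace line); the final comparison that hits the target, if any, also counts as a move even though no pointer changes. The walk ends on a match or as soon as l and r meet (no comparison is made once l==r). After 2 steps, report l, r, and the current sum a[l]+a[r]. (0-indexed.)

l=0 r=7: -3+30=27 <42, l++
l=1 r=7: 11+30=41 <42, l++

l=2, r=7, sum=47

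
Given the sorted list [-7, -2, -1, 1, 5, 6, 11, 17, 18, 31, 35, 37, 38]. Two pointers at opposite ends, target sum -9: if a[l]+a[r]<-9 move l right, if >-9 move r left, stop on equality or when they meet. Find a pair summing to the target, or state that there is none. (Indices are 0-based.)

[0,12] -7+38=31 >-9 → r--
[0,11] -7+37=30 >-9 → r--
[0,10] -7+35=28 >-9 → r--
[0,9] -7+31=24 >-9 → r--
[0,8] -7+18=11 >-9 → r--
[0,7] -7+17=10 >-9 → r--
[0,6] -7+11=4 >-9 → r--
[0,5] -7+6=-1 >-9 → r--
[0,4] -7+5=-2 >-9 → r--
[0,3] -7+1=-6 >-9 → r--
[0,2] -7+-1=-8 >-9 → r--
[0,1] -7+-2=-9 → found

(-7, -2)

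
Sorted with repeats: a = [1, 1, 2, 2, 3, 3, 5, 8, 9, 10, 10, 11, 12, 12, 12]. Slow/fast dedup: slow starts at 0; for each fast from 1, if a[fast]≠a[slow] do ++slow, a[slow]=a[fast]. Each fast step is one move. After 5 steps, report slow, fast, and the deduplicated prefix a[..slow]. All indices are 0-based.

(s=0,f=1) a[fast]=1=a[slow] dup → fast++
(s=0,f=2) a[fast]=2≠a[slow]=1 write a[1]=2 → slow++,fast++
(s=1,f=3) a[fast]=2=a[slow] dup → fast++
(s=1,f=4) a[fast]=3≠a[slow]=2 write a[2]=3 → slow++,fast++
(s=2,f=5) a[fast]=3=a[slow] dup → fast++

slow=2, fast=6, prefix=[1, 2, 3]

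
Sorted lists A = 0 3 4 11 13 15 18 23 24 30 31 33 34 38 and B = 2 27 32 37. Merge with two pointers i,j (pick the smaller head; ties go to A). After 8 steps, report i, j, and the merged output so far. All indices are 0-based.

i=0 j=0: A[i]=0<=B[j]=2 take 0, i++
i=1 j=0: A[i]=3>B[j]=2 take 2, j++
i=1 j=1: A[i]=3<=B[j]=27 take 3, i++
i=2 j=1: A[i]=4<=B[j]=27 take 4, i++
i=3 j=1: A[i]=11<=B[j]=27 take 11, i++
i=4 j=1: A[i]=13<=B[j]=27 take 13, i++
i=5 j=1: A[i]=15<=B[j]=27 take 15, i++
i=6 j=1: A[i]=18<=B[j]=27 take 18, i++

i=7, j=1, merged so far=[0, 2, 3, 4, 11, 13, 15, 18]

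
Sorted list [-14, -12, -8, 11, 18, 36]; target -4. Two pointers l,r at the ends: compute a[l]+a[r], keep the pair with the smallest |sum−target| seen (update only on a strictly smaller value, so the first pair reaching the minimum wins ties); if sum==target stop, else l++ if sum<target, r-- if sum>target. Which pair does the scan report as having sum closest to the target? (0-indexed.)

pair (-14, 11) with sum -3 (|Δ|=1)

l=0 r=5: -14+36=22 d=26 *, r--
l=0 r=4: -14+18=4 d=8 *, r--
l=0 r=3: -14+11=-3 d=1 *, r--
l=0 r=2: -14+-8=-22 d=18, l++
l=1 r=2: -12+-8=-20 d=16, l++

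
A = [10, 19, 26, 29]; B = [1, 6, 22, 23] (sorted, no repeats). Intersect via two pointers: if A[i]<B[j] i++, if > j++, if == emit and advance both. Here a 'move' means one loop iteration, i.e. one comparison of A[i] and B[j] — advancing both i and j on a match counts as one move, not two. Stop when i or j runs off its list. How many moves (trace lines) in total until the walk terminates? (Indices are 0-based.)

[i=0,j=0] 10>1 → j++
[i=0,j=1] 10>6 → j++
[i=0,j=2] 10<22 → i++
[i=1,j=2] 19<22 → i++
[i=2,j=2] 26>22 → j++
[i=2,j=3] 26>23 → j++

6 moves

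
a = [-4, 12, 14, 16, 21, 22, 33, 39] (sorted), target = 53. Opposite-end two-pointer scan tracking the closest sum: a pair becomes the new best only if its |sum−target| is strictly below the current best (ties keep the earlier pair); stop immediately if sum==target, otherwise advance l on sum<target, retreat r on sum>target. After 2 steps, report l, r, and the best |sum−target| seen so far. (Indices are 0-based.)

[0,7] -4+39=35 d=18 * → l++
[1,7] 12+39=51 d=2 * → l++

l=2, r=7, best |Δ|=2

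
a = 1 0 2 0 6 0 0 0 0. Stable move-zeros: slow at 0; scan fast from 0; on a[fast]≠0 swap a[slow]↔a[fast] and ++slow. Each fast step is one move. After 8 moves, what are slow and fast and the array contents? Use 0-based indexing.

slow=0 fast=0: a[fast]=1≠0 swap→a[0]=1, slow++,fast++
slow=1 fast=1: a[fast]=0, fast++
slow=1 fast=2: a[fast]=2≠0 swap→a[1]=2, slow++,fast++
slow=2 fast=3: a[fast]=0, fast++
slow=2 fast=4: a[fast]=6≠0 swap→a[2]=6, slow++,fast++
slow=3 fast=5: a[fast]=0, fast++
slow=3 fast=6: a[fast]=0, fast++
slow=3 fast=7: a[fast]=0, fast++

slow=3, fast=8, a=[1, 2, 6, 0, 0, 0, 0, 0, 0]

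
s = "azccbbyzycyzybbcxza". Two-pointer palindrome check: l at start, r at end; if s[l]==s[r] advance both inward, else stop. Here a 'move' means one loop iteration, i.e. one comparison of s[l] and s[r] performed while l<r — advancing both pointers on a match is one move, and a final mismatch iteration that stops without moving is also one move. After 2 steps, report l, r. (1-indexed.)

[1,19] 'a'=='a' → l++,r--
[2,18] 'z'=='z' → l++,r--

l=3, r=17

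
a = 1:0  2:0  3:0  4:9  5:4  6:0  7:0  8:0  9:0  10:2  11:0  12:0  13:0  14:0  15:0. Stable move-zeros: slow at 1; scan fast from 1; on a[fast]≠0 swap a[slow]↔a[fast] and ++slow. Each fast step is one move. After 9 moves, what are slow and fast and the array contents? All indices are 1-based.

slow=3, fast=10, a=[9, 4, 0, 0, 0, 0, 0, 0, 0, 2, 0, 0, 0, 0, 0]

(s=1,f=1) a[fast]=0 → fast++
(s=1,f=2) a[fast]=0 → fast++
(s=1,f=3) a[fast]=0 → fast++
(s=1,f=4) a[fast]=9≠0 swap→a[1]=9 → slow++,fast++
(s=2,f=5) a[fast]=4≠0 swap→a[2]=4 → slow++,fast++
(s=3,f=6) a[fast]=0 → fast++
(s=3,f=7) a[fast]=0 → fast++
(s=3,f=8) a[fast]=0 → fast++
(s=3,f=9) a[fast]=0 → fast++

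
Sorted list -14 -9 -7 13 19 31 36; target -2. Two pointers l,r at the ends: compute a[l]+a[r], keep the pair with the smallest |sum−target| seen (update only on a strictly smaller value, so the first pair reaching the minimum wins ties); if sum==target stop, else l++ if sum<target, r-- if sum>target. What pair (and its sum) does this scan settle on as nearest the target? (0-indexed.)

pair (-14, 13) with sum -1 (|Δ|=1)

l=0 r=6: -14+36=22 d=24 *, r--
l=0 r=5: -14+31=17 d=19 *, r--
l=0 r=4: -14+19=5 d=7 *, r--
l=0 r=3: -14+13=-1 d=1 *, r--
l=0 r=2: -14+-7=-21 d=19, l++
l=1 r=2: -9+-7=-16 d=14, l++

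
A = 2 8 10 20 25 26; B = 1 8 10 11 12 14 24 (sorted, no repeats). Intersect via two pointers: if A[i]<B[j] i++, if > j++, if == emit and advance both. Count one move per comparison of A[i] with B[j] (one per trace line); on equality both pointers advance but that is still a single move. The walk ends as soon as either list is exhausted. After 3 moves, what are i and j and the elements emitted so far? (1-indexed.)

i=3, j=3, emitted=[8]

i=1 j=1: 2>1, j++
i=1 j=2: 2<8, i++
i=2 j=2: 8==8 emit, i++,j++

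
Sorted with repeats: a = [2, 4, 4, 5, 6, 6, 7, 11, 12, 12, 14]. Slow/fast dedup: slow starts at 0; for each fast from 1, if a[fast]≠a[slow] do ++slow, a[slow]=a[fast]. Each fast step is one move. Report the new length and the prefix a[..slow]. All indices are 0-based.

slow=0 fast=1: a[fast]=4≠a[slow]=2 write a[1]=4, slow++,fast++
slow=1 fast=2: a[fast]=4=a[slow] dup, fast++
slow=1 fast=3: a[fast]=5≠a[slow]=4 write a[2]=5, slow++,fast++
slow=2 fast=4: a[fast]=6≠a[slow]=5 write a[3]=6, slow++,fast++
slow=3 fast=5: a[fast]=6=a[slow] dup, fast++
slow=3 fast=6: a[fast]=7≠a[slow]=6 write a[4]=7, slow++,fast++
slow=4 fast=7: a[fast]=11≠a[slow]=7 write a[5]=11, slow++,fast++
slow=5 fast=8: a[fast]=12≠a[slow]=11 write a[6]=12, slow++,fast++
slow=6 fast=9: a[fast]=12=a[slow] dup, fast++
slow=6 fast=10: a[fast]=14≠a[slow]=12 write a[7]=14, slow++,fast++

length 8; prefix = [2, 4, 5, 6, 7, 11, 12, 14]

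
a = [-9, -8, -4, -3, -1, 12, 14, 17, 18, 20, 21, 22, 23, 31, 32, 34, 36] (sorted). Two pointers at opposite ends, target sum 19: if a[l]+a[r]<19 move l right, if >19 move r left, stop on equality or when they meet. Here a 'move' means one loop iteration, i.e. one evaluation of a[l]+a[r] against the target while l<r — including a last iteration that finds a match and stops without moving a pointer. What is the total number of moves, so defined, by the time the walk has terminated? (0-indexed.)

7 moves

l=0 r=16: -9+36=27 >19, r--
l=0 r=15: -9+34=25 >19, r--
l=0 r=14: -9+32=23 >19, r--
l=0 r=13: -9+31=22 >19, r--
l=0 r=12: -9+23=14 <19, l++
l=1 r=12: -8+23=15 <19, l++
l=2 r=12: -4+23=19, found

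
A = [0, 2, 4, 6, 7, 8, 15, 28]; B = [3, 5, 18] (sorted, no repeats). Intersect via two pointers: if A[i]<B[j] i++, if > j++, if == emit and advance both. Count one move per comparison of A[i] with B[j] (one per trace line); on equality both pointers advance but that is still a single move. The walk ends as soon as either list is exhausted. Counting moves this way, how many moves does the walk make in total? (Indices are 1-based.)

i=1 j=1: 0<3, i++
i=2 j=1: 2<3, i++
i=3 j=1: 4>3, j++
i=3 j=2: 4<5, i++
i=4 j=2: 6>5, j++
i=4 j=3: 6<18, i++
i=5 j=3: 7<18, i++
i=6 j=3: 8<18, i++
i=7 j=3: 15<18, i++
i=8 j=3: 28>18, j++

10 moves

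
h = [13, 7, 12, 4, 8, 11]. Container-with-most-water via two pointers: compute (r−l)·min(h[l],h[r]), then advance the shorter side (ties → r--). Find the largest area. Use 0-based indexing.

[0,5] min(13,11)*5=55 best=55 * → r--
[0,4] min(13,8)*4=32 best=55 → r--
[0,3] min(13,4)*3=12 best=55 → r--
[0,2] min(13,12)*2=24 best=55 → r--
[0,1] min(13,7)*1=7 best=55 → r--

max area = 55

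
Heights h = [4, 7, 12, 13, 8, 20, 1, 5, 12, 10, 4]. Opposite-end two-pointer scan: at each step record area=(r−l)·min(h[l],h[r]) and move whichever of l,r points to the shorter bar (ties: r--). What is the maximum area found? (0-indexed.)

max area = 72

l=0 r=10: min(4,4)*10=40 best=40 *, r--
l=0 r=9: min(4,10)*9=36 best=40, l++
l=1 r=9: min(7,10)*8=56 best=56 *, l++
l=2 r=9: min(12,10)*7=70 best=70 *, r--
l=2 r=8: min(12,12)*6=72 best=72 *, r--
l=2 r=7: min(12,5)*5=25 best=72, r--
l=2 r=6: min(12,1)*4=4 best=72, r--
l=2 r=5: min(12,20)*3=36 best=72, l++
l=3 r=5: min(13,20)*2=26 best=72, l++
l=4 r=5: min(8,20)*1=8 best=72, l++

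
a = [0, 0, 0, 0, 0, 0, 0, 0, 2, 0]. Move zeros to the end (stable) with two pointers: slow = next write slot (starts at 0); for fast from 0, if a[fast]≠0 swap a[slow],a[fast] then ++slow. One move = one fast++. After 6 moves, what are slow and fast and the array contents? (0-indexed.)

slow=0, fast=6, a=[0, 0, 0, 0, 0, 0, 0, 0, 2, 0]

(s=0,f=0) a[fast]=0 → fast++
(s=0,f=1) a[fast]=0 → fast++
(s=0,f=2) a[fast]=0 → fast++
(s=0,f=3) a[fast]=0 → fast++
(s=0,f=4) a[fast]=0 → fast++
(s=0,f=5) a[fast]=0 → fast++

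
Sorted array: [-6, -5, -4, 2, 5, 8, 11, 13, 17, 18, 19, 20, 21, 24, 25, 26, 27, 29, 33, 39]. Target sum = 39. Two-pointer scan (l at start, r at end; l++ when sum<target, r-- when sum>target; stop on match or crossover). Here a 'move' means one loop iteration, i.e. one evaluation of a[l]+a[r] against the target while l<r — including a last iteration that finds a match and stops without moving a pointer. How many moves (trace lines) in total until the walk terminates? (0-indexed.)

[0,19] -6+39=33 <39 → l++
[1,19] -5+39=34 <39 → l++
[2,19] -4+39=35 <39 → l++
[3,19] 2+39=41 >39 → r--
[3,18] 2+33=35 <39 → l++
[4,18] 5+33=38 <39 → l++
[5,18] 8+33=41 >39 → r--
[5,17] 8+29=37 <39 → l++
[6,17] 11+29=40 >39 → r--
[6,16] 11+27=38 <39 → l++
[7,16] 13+27=40 >39 → r--
[7,15] 13+26=39 → found

12 moves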